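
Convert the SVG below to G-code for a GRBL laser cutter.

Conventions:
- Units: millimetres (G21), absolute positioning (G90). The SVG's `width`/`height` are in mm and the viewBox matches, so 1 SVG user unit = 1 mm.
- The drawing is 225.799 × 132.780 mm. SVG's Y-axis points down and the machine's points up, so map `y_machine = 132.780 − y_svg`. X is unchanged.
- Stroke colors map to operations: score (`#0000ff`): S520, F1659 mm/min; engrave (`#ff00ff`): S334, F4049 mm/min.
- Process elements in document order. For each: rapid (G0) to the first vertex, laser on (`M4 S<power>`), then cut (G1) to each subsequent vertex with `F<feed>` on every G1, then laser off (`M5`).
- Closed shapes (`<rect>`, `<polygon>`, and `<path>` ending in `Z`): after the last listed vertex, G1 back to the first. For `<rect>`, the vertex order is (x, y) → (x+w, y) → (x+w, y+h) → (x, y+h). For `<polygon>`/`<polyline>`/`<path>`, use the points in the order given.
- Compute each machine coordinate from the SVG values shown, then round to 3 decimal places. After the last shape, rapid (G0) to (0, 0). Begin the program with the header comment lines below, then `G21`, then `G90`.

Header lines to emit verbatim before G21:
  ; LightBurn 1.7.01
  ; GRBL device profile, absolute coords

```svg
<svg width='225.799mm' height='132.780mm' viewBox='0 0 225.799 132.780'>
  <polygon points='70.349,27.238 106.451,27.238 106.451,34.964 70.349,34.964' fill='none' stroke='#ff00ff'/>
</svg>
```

viewBox `0 0 225.799 132.780` with mm width/height → 1 unit = 1 mm. Flip: y_m = 132.780 − y_svg.

**Shape 1** — `<polygon>` rectangle, stroke `#ff00ff` → engrave (S334, F4049). Machine vertices: (70.349,105.542) → (106.451,105.542) → (106.451,97.816) → (70.349,97.816) → (70.349,105.542). Closed: final G1 returns to the first vertex.

; LightBurn 1.7.01
; GRBL device profile, absolute coords
G21
G90
G0 X70.349 Y105.542
M4 S334
G1 X106.451 Y105.542 F4049
G1 X106.451 Y97.816 F4049
G1 X70.349 Y97.816 F4049
G1 X70.349 Y105.542 F4049
M5
G0 X0.000 Y0.000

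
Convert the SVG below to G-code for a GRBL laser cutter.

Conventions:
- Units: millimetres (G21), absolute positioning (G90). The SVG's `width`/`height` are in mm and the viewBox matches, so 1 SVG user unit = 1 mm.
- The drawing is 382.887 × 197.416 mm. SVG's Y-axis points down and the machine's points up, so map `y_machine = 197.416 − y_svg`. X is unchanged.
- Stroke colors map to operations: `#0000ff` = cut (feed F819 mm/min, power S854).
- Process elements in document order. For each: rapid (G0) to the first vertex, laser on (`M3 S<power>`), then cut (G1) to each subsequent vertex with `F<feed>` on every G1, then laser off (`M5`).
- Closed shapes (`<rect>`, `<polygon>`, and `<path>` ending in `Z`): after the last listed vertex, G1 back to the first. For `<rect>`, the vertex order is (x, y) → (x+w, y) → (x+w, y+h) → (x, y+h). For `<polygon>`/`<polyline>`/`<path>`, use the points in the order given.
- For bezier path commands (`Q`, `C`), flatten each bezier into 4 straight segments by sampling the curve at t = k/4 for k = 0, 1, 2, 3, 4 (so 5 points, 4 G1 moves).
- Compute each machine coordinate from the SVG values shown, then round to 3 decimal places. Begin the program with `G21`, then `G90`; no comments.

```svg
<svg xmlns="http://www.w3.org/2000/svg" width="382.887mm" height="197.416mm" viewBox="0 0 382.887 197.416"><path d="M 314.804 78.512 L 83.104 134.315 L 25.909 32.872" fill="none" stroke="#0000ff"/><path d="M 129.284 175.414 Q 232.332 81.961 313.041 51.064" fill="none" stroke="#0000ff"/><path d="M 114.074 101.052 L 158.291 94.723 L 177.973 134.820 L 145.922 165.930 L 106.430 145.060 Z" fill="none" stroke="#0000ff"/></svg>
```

G21
G90
G0 X314.804 Y118.904
M3 S854
G1 X83.104 Y63.101 F819
G1 X25.909 Y164.544 F819
M5
G0 X129.284 Y22.002
M3 S854
G1 X179.412 Y64.819 F819
G1 X226.747 Y99.816 F819
G1 X271.290 Y126.994 F819
G1 X313.041 Y146.352 F819
M5
G0 X114.074 Y96.364
M3 S854
G1 X158.291 Y102.693 F819
G1 X177.973 Y62.596 F819
G1 X145.922 Y31.486 F819
G1 X106.430 Y52.356 F819
G1 X114.074 Y96.364 F819
M5

1 u = 1 mm; y_m = 197.416 − y.

[1] `<path>` open polyline, #0000ff→cut S854 F819: (314.804,118.904) → (83.104,63.101) → (25.909,164.544)

[2] `<path>` quadratic bezier, #0000ff→cut S854 F819: (129.284,22.002) → (179.412,64.819) → (226.747,99.816) → (271.290,126.994) → (313.041,146.352)

[3] `<path>` regular polygon, #0000ff→cut S854 F819: (114.074,96.364) → (158.291,102.693) → (177.973,62.596) → (145.922,31.486) → (106.430,52.356) → (114.074,96.364) (closed)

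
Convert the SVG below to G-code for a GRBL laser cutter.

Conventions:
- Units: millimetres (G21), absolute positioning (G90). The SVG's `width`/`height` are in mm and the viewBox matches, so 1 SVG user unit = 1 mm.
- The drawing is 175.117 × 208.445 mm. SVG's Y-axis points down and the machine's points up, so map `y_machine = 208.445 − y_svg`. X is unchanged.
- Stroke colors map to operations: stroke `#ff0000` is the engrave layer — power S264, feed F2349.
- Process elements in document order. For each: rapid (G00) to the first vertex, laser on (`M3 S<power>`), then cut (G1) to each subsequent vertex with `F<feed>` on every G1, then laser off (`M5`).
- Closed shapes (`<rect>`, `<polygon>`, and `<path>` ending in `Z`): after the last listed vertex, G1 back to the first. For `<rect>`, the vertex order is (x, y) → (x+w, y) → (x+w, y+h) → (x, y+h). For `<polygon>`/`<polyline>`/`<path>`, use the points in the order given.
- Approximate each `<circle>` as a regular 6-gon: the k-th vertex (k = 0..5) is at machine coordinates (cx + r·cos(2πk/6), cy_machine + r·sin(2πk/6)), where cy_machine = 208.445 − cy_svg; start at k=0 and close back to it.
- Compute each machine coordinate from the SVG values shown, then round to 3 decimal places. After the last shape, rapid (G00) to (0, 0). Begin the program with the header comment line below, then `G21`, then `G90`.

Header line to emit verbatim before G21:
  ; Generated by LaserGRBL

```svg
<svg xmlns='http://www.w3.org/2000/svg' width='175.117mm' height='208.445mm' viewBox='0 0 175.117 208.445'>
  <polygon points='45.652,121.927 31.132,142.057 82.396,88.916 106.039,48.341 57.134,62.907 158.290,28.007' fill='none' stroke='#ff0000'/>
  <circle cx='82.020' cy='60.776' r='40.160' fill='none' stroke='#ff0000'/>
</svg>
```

; Generated by LaserGRBL
G21
G90
G00 X45.652 Y86.518
M3 S264
G1 X31.132 Y66.388 F2349
G1 X82.396 Y119.529 F2349
G1 X106.039 Y160.104 F2349
G1 X57.134 Y145.538 F2349
G1 X158.290 Y180.438 F2349
G1 X45.652 Y86.518 F2349
M5
G00 X122.180 Y147.669
M3 S264
G1 X102.100 Y182.449 F2349
G1 X61.940 Y182.449 F2349
G1 X41.860 Y147.669 F2349
G1 X61.940 Y112.889 F2349
G1 X102.100 Y112.889 F2349
G1 X122.180 Y147.669 F2349
M5
G00 X0.000 Y0.000

viewBox `0 0 175.117 208.445` with mm width/height → 1 unit = 1 mm. Flip: y_m = 208.445 − y_svg.

**Shape 1** — `<polygon>` closed polygon, stroke `#ff0000` → engrave (S264, F2349). Machine vertices: (45.652,86.518) → (31.132,66.388) → (82.396,119.529) → (106.039,160.104) → (57.134,145.538) → (158.290,180.438) → (45.652,86.518). Closed: final G1 returns to the first vertex.

**Shape 2** — `<circle>` circle, stroke `#ff0000` → engrave (S264, F2349). Machine vertices: (122.180,147.669) → (102.100,182.449) → (61.940,182.449) → (41.860,147.669) → (61.940,112.889) → (102.100,112.889) → (122.180,147.669). Closed: final G1 returns to the first vertex.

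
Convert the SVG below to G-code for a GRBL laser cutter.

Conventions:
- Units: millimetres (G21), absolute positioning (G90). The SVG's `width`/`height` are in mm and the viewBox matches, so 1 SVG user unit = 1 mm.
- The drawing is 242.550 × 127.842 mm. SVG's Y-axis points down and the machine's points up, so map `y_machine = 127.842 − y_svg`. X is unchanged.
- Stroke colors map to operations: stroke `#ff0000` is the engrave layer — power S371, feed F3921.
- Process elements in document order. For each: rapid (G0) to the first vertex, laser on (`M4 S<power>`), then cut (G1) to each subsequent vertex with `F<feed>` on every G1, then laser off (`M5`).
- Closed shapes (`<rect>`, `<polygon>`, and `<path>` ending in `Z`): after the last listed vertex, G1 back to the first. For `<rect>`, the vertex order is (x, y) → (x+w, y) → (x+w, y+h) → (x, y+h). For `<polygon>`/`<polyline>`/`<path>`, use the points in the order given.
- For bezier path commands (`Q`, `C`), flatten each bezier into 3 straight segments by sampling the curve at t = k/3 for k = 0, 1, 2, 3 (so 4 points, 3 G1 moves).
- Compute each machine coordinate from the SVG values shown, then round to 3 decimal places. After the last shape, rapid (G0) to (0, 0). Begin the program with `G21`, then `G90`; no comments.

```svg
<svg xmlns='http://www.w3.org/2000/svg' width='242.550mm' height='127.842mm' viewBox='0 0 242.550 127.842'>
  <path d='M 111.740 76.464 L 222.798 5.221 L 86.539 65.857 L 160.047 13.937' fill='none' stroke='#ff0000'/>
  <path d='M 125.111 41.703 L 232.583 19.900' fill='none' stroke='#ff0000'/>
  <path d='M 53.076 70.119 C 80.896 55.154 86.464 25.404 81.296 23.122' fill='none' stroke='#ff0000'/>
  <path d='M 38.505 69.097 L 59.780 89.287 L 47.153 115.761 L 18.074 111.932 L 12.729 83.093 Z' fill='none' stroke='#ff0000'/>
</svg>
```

1 u = 1 mm; y_m = 127.842 − y.

[1] `<path>` open polyline, #ff0000→engrave S371 F3921: (111.740,51.378) → (222.798,122.621) → (86.539,61.985) → (160.047,113.905)

[2] `<path>` line segment, #ff0000→engrave S371 F3921: (125.111,86.139) → (232.583,107.942)

[3] `<path>` cubic bezier, #ff0000→engrave S371 F3921: (53.076,57.723) → (73.905,76.051) → (82.459,94.847) → (81.296,104.720)

[4] `<path>` regular polygon, #ff0000→engrave S371 F3921: (38.505,58.745) → (59.780,38.555) → (47.153,12.081) → (18.074,15.910) → (12.729,44.749) → (38.505,58.745) (closed)

G21
G90
G0 X111.740 Y51.378
M4 S371
G1 X222.798 Y122.621 F3921
G1 X86.539 Y61.985 F3921
G1 X160.047 Y113.905 F3921
M5
G0 X125.111 Y86.139
M4 S371
G1 X232.583 Y107.942 F3921
M5
G0 X53.076 Y57.723
M4 S371
G1 X73.905 Y76.051 F3921
G1 X82.459 Y94.847 F3921
G1 X81.296 Y104.720 F3921
M5
G0 X38.505 Y58.745
M4 S371
G1 X59.780 Y38.555 F3921
G1 X47.153 Y12.081 F3921
G1 X18.074 Y15.910 F3921
G1 X12.729 Y44.749 F3921
G1 X38.505 Y58.745 F3921
M5
G0 X0.000 Y0.000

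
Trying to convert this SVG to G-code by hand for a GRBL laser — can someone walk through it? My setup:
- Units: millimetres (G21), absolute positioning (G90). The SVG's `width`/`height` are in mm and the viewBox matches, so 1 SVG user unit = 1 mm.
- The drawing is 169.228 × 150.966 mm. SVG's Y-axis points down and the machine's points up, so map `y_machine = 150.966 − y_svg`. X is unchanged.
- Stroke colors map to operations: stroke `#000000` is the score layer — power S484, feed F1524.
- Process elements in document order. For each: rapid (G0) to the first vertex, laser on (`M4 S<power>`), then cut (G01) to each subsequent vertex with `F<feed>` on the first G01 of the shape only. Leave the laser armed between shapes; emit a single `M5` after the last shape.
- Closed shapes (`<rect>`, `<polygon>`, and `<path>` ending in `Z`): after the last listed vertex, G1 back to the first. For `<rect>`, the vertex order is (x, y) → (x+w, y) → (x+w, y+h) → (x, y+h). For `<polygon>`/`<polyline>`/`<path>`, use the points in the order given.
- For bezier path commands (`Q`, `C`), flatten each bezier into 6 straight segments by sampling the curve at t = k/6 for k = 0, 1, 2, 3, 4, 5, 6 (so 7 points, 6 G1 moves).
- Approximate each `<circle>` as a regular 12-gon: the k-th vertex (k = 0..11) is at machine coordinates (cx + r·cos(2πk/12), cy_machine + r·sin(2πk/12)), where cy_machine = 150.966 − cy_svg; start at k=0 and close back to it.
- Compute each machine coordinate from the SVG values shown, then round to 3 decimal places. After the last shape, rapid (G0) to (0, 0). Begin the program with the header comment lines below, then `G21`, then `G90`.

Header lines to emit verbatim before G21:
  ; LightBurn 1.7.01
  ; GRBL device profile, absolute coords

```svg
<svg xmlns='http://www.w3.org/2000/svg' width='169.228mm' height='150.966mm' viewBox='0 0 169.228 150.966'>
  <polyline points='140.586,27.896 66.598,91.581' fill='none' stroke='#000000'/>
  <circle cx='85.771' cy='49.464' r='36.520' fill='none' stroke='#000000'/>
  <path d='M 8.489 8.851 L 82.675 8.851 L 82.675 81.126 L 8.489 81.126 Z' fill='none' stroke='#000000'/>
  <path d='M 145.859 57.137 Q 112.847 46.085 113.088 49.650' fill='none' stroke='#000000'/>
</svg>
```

; LightBurn 1.7.01
; GRBL device profile, absolute coords
G21
G90
G0 X140.586 Y123.070
M4 S484
G01 X66.598 Y59.385 F1524
G0 X122.291 Y101.502
M4 S484
G01 X117.398 Y119.762 F1524
G01 X104.031 Y133.129
G01 X85.771 Y138.022
G01 X67.511 Y133.129
G01 X54.144 Y119.762
G01 X49.251 Y101.502
G01 X54.144 Y83.242
G01 X67.511 Y69.875
G01 X85.771 Y64.982
G01 X104.031 Y69.875
G01 X117.398 Y83.242
G01 X122.291 Y101.502
G0 X8.489 Y142.115
M4 S484
G01 X82.675 Y142.115 F1524
G01 X82.675 Y69.840
G01 X8.489 Y69.840
G01 X8.489 Y142.115
G0 X145.859 Y93.829
M4 S484
G01 X135.779 Y97.107 F1524
G01 X127.546 Y99.573
G01 X121.160 Y101.227
G01 X116.622 Y102.069
G01 X113.931 Y102.098
G01 X113.088 Y101.316
M5
G0 X0.000 Y0.000

viewBox `0 0 169.228 150.966` with mm width/height → 1 unit = 1 mm. Flip: y_m = 150.966 − y_svg.

**Shape 1** — `<polyline>` line segment, stroke `#000000` → score (S484, F1524). Machine vertices: (140.586,123.070) → (66.598,59.385). Open path.

**Shape 2** — `<circle>` circle, stroke `#000000` → score (S484, F1524). Machine vertices: (122.291,101.502) → (117.398,119.762) → (104.031,133.129) → (85.771,138.022) → (67.511,133.129) → (54.144,119.762) → (49.251,101.502) → (54.144,83.242) → (67.511,69.875) → (85.771,64.982) → (104.031,69.875) → (117.398,83.242) → (122.291,101.502). Closed: final G1 returns to the first vertex.

**Shape 3** — `<path>` rectangle, stroke `#000000` → score (S484, F1524). Machine vertices: (8.489,142.115) → (82.675,142.115) → (82.675,69.840) → (8.489,69.840) → (8.489,142.115). Closed: final G1 returns to the first vertex.

**Shape 4** — `<path>` quadratic bezier, stroke `#000000` → score (S484, F1524). Control points (SVG): P0=(145.859,57.137), P1=(112.847,46.085), P2=(113.088,49.650); sampled at t=k/6. Machine vertices: (145.859,93.829) → (135.779,97.107) → (127.546,99.573) → (121.160,101.227) → (116.622,102.069) → (113.931,102.098) → (113.088,101.316). Open path.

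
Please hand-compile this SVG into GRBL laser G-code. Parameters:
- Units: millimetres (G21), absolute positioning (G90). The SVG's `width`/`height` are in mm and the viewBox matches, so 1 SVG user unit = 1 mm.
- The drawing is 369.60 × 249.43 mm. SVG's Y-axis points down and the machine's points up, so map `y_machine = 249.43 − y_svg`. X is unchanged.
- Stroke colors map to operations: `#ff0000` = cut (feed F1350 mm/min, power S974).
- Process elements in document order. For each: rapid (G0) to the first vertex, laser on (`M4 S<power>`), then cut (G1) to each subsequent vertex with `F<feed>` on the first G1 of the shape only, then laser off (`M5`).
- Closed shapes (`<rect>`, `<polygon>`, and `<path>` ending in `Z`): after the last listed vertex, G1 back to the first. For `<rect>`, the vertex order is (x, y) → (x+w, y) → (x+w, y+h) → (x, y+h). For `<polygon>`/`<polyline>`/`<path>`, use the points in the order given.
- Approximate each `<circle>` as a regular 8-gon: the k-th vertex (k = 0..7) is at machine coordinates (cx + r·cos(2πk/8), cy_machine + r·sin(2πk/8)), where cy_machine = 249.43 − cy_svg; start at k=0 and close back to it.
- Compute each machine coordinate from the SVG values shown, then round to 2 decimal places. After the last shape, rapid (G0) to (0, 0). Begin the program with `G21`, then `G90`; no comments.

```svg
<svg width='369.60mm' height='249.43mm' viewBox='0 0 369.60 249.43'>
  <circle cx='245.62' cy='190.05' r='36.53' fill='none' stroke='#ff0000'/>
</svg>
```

Since the viewBox matches the mm dimensions, user units are millimetres directly. The only transform is the Y-flip y_m = 249.43 − y_svg.

Shape 1 is a circle drawn with `<circle>`. Its stroke #ff0000 means cut at S974, F1350. After flipping Y the toolpath is (282.15,59.38) → (271.45,85.21) → (245.62,95.91) → (219.79,85.21) → (209.09,59.38) → (219.79,33.55) → (245.62,22.85) → (271.45,33.55) → (282.15,59.38), returning to the start.

G21
G90
G0 X282.15 Y59.38
M4 S974
G1 X271.45 Y85.21 F1350
G1 X245.62 Y95.91
G1 X219.79 Y85.21
G1 X209.09 Y59.38
G1 X219.79 Y33.55
G1 X245.62 Y22.85
G1 X271.45 Y33.55
G1 X282.15 Y59.38
M5
G0 X0.00 Y0.00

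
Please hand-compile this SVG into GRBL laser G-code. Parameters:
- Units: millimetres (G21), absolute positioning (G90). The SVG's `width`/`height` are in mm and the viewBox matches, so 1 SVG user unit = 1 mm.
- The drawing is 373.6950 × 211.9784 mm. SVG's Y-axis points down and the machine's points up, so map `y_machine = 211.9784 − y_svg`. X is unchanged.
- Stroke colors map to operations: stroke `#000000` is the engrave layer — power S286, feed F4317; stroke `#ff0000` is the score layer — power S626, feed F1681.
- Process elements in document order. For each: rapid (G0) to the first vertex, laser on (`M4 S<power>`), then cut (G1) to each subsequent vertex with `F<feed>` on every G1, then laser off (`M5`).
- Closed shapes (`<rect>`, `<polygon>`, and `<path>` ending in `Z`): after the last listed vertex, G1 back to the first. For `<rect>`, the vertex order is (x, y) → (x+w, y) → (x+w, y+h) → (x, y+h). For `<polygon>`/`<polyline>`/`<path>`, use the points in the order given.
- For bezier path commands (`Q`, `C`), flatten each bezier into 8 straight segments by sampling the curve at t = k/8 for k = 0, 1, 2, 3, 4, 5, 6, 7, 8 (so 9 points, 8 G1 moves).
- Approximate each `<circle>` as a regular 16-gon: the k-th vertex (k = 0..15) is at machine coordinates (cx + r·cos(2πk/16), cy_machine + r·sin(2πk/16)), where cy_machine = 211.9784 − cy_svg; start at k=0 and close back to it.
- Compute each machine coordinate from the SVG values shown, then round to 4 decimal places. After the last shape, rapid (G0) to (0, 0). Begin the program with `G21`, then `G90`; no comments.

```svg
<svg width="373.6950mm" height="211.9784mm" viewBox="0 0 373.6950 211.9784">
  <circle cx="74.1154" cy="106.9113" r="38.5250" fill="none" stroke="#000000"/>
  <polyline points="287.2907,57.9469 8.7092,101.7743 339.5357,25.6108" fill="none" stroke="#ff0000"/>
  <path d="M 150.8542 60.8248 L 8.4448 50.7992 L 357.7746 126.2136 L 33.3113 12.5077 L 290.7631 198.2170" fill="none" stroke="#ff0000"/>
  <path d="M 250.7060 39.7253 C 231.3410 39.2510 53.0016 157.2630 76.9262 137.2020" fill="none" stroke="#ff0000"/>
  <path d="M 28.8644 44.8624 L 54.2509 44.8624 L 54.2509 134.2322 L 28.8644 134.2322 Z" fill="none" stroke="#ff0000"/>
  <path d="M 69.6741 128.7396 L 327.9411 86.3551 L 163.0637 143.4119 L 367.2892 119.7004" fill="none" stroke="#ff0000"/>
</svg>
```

Since the viewBox matches the mm dimensions, user units are millimetres directly. The only transform is the Y-flip y_m = 211.9784 − y_svg.

Shape 1 is a circle drawn with `<circle>`. Its stroke #000000 means engrave at S286, F4317. After flipping Y the toolpath is (112.6404,105.0671) → (109.7079,119.8100) → (101.3567,132.3084) → (88.8583,140.6596) → (74.1154,143.5921) → (59.3725,140.6596) → (46.8741,132.3084) → (38.5229,119.8100) → (35.5904,105.0671) → (38.5229,90.3242) → (46.8741,77.8258) → (59.3725,69.4746) → (74.1154,66.5421) → (88.8583,69.4746) → (101.3567,77.8258) → (109.7079,90.3242) → (112.6404,105.0671), returning to the start.

Shape 2 is a open polyline drawn with `<polyline>`. Its stroke #ff0000 means score at S626, F1681. After flipping Y the toolpath is (287.2907,154.0315) → (8.7092,110.2041) → (339.5357,186.3676).

Shape 3 is a open polyline drawn with `<path>`. Its stroke #ff0000 means score at S626, F1681. After flipping Y the toolpath is (150.8542,151.1536) → (8.4448,161.1792) → (357.7746,85.7648) → (33.3113,199.4707) → (290.7631,13.7614).

Shape 4 is a cubic bezier drawn with `<path>`. Its stroke #ff0000 means score at S626, F1681. After flipping Y the toolpath is (250.7060,172.2531) → (236.6977,167.3780) → (212.0189,154.4014) → (180.9027,136.3298) → (147.5825,116.1697) → (116.2915,96.9278) → (91.2629,81.6106) → (76.7301,73.2246) → (76.9262,74.7764).

Shape 5 is a rectangle drawn with `<path>`. Its stroke #ff0000 means score at S626, F1681. After flipping Y the toolpath is (28.8644,167.1160) → (54.2509,167.1160) → (54.2509,77.7462) → (28.8644,77.7462) → (28.8644,167.1160), returning to the start.

Shape 6 is a open polyline drawn with `<path>`. Its stroke #ff0000 means score at S626, F1681. After flipping Y the toolpath is (69.6741,83.2388) → (327.9411,125.6233) → (163.0637,68.5665) → (367.2892,92.2780).

G21
G90
G0 X112.6404 Y105.0671
M4 S286
G1 X109.7079 Y119.8100 F4317
G1 X101.3567 Y132.3084 F4317
G1 X88.8583 Y140.6596 F4317
G1 X74.1154 Y143.5921 F4317
G1 X59.3725 Y140.6596 F4317
G1 X46.8741 Y132.3084 F4317
G1 X38.5229 Y119.8100 F4317
G1 X35.5904 Y105.0671 F4317
G1 X38.5229 Y90.3242 F4317
G1 X46.8741 Y77.8258 F4317
G1 X59.3725 Y69.4746 F4317
G1 X74.1154 Y66.5421 F4317
G1 X88.8583 Y69.4746 F4317
G1 X101.3567 Y77.8258 F4317
G1 X109.7079 Y90.3242 F4317
G1 X112.6404 Y105.0671 F4317
M5
G0 X287.2907 Y154.0315
M4 S626
G1 X8.7092 Y110.2041 F1681
G1 X339.5357 Y186.3676 F1681
M5
G0 X150.8542 Y151.1536
M4 S626
G1 X8.4448 Y161.1792 F1681
G1 X357.7746 Y85.7648 F1681
G1 X33.3113 Y199.4707 F1681
G1 X290.7631 Y13.7614 F1681
M5
G0 X250.7060 Y172.2531
M4 S626
G1 X236.6977 Y167.3780 F1681
G1 X212.0189 Y154.4014 F1681
G1 X180.9027 Y136.3298 F1681
G1 X147.5825 Y116.1697 F1681
G1 X116.2915 Y96.9278 F1681
G1 X91.2629 Y81.6106 F1681
G1 X76.7301 Y73.2246 F1681
G1 X76.9262 Y74.7764 F1681
M5
G0 X28.8644 Y167.1160
M4 S626
G1 X54.2509 Y167.1160 F1681
G1 X54.2509 Y77.7462 F1681
G1 X28.8644 Y77.7462 F1681
G1 X28.8644 Y167.1160 F1681
M5
G0 X69.6741 Y83.2388
M4 S626
G1 X327.9411 Y125.6233 F1681
G1 X163.0637 Y68.5665 F1681
G1 X367.2892 Y92.2780 F1681
M5
G0 X0.0000 Y0.0000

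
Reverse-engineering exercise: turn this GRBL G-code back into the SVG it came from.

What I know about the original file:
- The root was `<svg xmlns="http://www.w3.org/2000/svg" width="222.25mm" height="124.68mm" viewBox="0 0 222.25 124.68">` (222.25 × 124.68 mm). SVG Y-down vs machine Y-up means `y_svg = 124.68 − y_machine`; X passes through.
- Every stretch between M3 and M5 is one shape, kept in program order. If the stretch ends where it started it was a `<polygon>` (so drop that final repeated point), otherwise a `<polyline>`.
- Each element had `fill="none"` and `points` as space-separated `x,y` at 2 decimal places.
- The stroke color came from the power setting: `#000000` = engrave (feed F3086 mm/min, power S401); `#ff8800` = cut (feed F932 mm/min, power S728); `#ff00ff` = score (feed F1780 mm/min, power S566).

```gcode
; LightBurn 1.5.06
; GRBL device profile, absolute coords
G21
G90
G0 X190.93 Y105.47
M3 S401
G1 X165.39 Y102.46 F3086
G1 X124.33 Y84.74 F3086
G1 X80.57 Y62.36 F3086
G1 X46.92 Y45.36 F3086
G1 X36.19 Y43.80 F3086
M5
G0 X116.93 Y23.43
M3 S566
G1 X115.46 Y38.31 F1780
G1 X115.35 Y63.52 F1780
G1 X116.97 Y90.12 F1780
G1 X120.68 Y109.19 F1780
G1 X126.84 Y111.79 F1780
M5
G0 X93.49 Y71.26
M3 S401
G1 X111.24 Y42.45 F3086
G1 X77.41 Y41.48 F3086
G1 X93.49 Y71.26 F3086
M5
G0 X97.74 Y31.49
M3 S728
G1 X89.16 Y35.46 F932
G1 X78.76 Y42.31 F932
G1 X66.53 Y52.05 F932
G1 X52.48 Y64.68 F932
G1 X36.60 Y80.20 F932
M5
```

y_svg = 124.68 − y_m.

[1] S401→`#000000` (engrave); open run; points: 190.93,19.21 165.39,22.22 124.33,39.94 80.57,62.32 46.92,79.32 36.19,80.88

[2] S566→`#ff00ff` (score); open run; points: 116.93,101.25 115.46,86.37 115.35,61.16 116.97,34.56 120.68,15.49 126.84,12.89

[3] S401→`#000000` (engrave); closed run; points: 93.49,53.42 111.24,82.23 77.41,83.20

[4] S728→`#ff8800` (cut); open run; points: 97.74,93.19 89.16,89.22 78.76,82.37 66.53,72.63 52.48,60.00 36.60,44.48

<svg xmlns="http://www.w3.org/2000/svg" width="222.25mm" height="124.68mm" viewBox="0 0 222.25 124.68">
  <polyline points="190.93,19.21 165.39,22.22 124.33,39.94 80.57,62.32 46.92,79.32 36.19,80.88" fill="none" stroke="#000000"/>
  <polyline points="116.93,101.25 115.46,86.37 115.35,61.16 116.97,34.56 120.68,15.49 126.84,12.89" fill="none" stroke="#ff00ff"/>
  <polygon points="93.49,53.42 111.24,82.23 77.41,83.20" fill="none" stroke="#000000"/>
  <polyline points="97.74,93.19 89.16,89.22 78.76,82.37 66.53,72.63 52.48,60.00 36.60,44.48" fill="none" stroke="#ff8800"/>
</svg>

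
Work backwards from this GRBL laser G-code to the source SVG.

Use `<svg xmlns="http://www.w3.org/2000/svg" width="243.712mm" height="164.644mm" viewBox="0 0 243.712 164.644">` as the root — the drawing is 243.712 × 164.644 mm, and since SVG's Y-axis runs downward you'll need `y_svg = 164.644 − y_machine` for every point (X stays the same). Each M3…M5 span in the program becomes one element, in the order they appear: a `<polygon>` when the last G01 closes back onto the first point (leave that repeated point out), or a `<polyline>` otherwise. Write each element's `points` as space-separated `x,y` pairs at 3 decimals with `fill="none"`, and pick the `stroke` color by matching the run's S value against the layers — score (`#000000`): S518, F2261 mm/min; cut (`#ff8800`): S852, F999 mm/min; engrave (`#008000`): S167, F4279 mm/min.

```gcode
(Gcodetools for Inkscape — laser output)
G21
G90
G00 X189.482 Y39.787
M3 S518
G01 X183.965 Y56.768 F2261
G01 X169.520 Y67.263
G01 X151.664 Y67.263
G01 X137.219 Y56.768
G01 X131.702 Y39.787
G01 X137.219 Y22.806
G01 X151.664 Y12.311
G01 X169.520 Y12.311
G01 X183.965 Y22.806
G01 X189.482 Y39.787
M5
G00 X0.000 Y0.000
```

y_svg = 164.644 − y_m. Every run uses S518, so all elements get stroke `#000000` (score).

[1] closed run; points: 189.482,124.857 183.965,107.876 169.520,97.381 151.664,97.381 137.219,107.876 131.702,124.857 137.219,141.838 151.664,152.333 169.520,152.333 183.965,141.838

<svg xmlns="http://www.w3.org/2000/svg" width="243.712mm" height="164.644mm" viewBox="0 0 243.712 164.644">
  <polygon points="189.482,124.857 183.965,107.876 169.520,97.381 151.664,97.381 137.219,107.876 131.702,124.857 137.219,141.838 151.664,152.333 169.520,152.333 183.965,141.838" fill="none" stroke="#000000"/>
</svg>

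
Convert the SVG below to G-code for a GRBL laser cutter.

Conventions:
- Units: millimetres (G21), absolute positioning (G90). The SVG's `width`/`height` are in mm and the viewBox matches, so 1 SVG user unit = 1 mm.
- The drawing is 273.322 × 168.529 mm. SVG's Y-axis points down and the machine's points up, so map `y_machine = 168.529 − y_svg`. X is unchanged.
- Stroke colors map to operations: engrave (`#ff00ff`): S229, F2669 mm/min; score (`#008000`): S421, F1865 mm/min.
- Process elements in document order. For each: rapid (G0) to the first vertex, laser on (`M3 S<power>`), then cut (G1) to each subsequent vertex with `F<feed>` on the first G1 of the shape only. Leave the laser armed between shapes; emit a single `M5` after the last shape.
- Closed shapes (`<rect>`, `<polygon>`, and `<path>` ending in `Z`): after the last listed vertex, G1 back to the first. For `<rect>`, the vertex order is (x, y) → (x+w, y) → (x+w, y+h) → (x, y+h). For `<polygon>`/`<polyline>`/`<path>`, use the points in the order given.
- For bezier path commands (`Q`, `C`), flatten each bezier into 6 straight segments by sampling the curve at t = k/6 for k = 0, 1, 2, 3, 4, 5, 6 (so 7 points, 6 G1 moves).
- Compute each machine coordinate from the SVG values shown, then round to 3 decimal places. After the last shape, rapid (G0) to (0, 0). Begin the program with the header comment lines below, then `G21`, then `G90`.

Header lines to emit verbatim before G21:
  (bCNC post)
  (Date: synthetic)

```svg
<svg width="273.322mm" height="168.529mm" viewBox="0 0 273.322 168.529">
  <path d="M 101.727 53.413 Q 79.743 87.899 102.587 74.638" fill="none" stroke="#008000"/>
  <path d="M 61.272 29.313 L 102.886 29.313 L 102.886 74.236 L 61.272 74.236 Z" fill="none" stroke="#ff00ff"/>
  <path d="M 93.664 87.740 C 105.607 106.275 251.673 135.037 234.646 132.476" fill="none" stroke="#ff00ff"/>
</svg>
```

viewBox `0 0 273.322 168.529` with mm width/height → 1 unit = 1 mm. Flip: y_m = 168.529 − y_svg.

**Shape 1** — `<path>` quadratic bezier, stroke `#008000` → score (S421, F1865). Control points (SVG): P0=(101.727,53.413), P1=(79.743,87.899), P2=(102.587,74.638); sampled at t=k/6. Machine vertices: (101.727,115.116) → (95.644,104.947) → (92.052,97.431) → (90.950,92.567) → (92.339,90.356) → (96.218,90.797) → (102.587,93.891). Open path.

**Shape 2** — `<path>` rectangle, stroke `#ff00ff` → engrave (S229, F2669). Machine vertices: (61.272,139.216) → (102.886,139.216) → (102.886,94.293) → (61.272,94.293) → (61.272,139.216). Closed: final G1 returns to the first vertex.

**Shape 3** — `<path>` cubic bezier, stroke `#ff00ff` → engrave (S229, F2669). Control points (SVG): P0=(93.664,87.740), P1=(105.607,106.275), P2=(251.673,135.037), P3=(234.646,132.476); sampled at t=k/6. Machine vertices: (93.664,80.789) → (109.436,70.862) → (139.307,60.384) → (175.019,50.510) → (208.317,42.394) → (230.944,37.190) → (234.646,36.053). Open path.

(bCNC post)
(Date: synthetic)
G21
G90
G0 X101.727 Y115.116
M3 S421
G1 X95.644 Y104.947 F1865
G1 X92.052 Y97.431
G1 X90.950 Y92.567
G1 X92.339 Y90.356
G1 X96.218 Y90.797
G1 X102.587 Y93.891
G0 X61.272 Y139.216
M3 S229
G1 X102.886 Y139.216 F2669
G1 X102.886 Y94.293
G1 X61.272 Y94.293
G1 X61.272 Y139.216
G0 X93.664 Y80.789
M3 S229
G1 X109.436 Y70.862 F2669
G1 X139.307 Y60.384
G1 X175.019 Y50.510
G1 X208.317 Y42.394
G1 X230.944 Y37.190
G1 X234.646 Y36.053
M5
G0 X0.000 Y0.000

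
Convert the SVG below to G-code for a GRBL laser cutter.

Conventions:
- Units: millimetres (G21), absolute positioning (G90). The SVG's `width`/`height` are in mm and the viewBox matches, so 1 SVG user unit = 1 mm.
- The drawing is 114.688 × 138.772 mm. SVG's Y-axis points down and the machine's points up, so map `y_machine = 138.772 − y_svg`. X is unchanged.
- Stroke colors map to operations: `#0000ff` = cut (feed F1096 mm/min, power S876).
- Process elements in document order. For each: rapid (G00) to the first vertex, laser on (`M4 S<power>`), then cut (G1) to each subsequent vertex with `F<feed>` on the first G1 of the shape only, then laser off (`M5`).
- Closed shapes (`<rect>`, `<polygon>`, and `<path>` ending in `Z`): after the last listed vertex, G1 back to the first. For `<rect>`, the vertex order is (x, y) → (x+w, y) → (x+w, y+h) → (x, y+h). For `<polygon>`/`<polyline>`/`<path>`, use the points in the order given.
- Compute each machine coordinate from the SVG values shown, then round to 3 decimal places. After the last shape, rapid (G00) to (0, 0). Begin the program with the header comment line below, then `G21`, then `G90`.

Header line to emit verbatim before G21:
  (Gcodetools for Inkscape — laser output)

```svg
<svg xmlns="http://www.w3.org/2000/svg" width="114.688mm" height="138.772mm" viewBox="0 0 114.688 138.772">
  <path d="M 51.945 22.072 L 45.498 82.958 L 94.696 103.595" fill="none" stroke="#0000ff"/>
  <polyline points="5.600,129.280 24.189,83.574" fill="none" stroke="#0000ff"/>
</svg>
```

(Gcodetools for Inkscape — laser output)
G21
G90
G00 X51.945 Y116.700
M4 S876
G1 X45.498 Y55.814 F1096
G1 X94.696 Y35.177
M5
G00 X5.600 Y9.492
M4 S876
G1 X24.189 Y55.198 F1096
M5
G00 X0.000 Y0.000

Since the viewBox matches the mm dimensions, user units are millimetres directly. The only transform is the Y-flip y_m = 138.772 − y_svg.

Shape 1 is a open polyline drawn with `<path>`. Its stroke #0000ff means cut at S876, F1096. After flipping Y the toolpath is (51.945,116.700) → (45.498,55.814) → (94.696,35.177).

Shape 2 is a line segment drawn with `<polyline>`. Its stroke #0000ff means cut at S876, F1096. After flipping Y the toolpath is (5.600,9.492) → (24.189,55.198).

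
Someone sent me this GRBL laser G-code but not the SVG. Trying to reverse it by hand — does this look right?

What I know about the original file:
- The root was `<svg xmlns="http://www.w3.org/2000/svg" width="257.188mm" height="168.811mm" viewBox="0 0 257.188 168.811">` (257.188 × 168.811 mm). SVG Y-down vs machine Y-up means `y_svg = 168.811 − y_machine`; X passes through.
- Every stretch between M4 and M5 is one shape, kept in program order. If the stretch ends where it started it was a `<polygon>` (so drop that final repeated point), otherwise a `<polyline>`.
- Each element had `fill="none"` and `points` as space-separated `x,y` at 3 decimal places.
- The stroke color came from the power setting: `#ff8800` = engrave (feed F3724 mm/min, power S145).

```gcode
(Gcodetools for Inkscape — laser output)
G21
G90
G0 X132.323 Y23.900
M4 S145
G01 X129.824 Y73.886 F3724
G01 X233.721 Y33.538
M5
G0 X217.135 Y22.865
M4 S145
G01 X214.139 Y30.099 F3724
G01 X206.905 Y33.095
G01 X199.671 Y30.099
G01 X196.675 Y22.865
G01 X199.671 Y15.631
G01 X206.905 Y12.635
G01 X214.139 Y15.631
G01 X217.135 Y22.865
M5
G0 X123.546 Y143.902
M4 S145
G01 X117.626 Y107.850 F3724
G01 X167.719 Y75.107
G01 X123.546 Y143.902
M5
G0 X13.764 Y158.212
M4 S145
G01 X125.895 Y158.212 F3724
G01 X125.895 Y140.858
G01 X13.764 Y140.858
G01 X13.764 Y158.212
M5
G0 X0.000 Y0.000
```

y_svg = 168.811 − y_m. Every run uses S145, so all elements get stroke `#ff8800` (engrave).

[1] open run; points: 132.323,144.911 129.824,94.925 233.721,135.273

[2] closed run; points: 217.135,145.946 214.139,138.712 206.905,135.716 199.671,138.712 196.675,145.946 199.671,153.180 206.905,156.176 214.139,153.180

[3] closed run; points: 123.546,24.909 117.626,60.961 167.719,93.704

[4] closed run; points: 13.764,10.599 125.895,10.599 125.895,27.953 13.764,27.953

<svg xmlns="http://www.w3.org/2000/svg" width="257.188mm" height="168.811mm" viewBox="0 0 257.188 168.811">
  <polyline points="132.323,144.911 129.824,94.925 233.721,135.273" fill="none" stroke="#ff8800"/>
  <polygon points="217.135,145.946 214.139,138.712 206.905,135.716 199.671,138.712 196.675,145.946 199.671,153.180 206.905,156.176 214.139,153.180" fill="none" stroke="#ff8800"/>
  <polygon points="123.546,24.909 117.626,60.961 167.719,93.704" fill="none" stroke="#ff8800"/>
  <polygon points="13.764,10.599 125.895,10.599 125.895,27.953 13.764,27.953" fill="none" stroke="#ff8800"/>
</svg>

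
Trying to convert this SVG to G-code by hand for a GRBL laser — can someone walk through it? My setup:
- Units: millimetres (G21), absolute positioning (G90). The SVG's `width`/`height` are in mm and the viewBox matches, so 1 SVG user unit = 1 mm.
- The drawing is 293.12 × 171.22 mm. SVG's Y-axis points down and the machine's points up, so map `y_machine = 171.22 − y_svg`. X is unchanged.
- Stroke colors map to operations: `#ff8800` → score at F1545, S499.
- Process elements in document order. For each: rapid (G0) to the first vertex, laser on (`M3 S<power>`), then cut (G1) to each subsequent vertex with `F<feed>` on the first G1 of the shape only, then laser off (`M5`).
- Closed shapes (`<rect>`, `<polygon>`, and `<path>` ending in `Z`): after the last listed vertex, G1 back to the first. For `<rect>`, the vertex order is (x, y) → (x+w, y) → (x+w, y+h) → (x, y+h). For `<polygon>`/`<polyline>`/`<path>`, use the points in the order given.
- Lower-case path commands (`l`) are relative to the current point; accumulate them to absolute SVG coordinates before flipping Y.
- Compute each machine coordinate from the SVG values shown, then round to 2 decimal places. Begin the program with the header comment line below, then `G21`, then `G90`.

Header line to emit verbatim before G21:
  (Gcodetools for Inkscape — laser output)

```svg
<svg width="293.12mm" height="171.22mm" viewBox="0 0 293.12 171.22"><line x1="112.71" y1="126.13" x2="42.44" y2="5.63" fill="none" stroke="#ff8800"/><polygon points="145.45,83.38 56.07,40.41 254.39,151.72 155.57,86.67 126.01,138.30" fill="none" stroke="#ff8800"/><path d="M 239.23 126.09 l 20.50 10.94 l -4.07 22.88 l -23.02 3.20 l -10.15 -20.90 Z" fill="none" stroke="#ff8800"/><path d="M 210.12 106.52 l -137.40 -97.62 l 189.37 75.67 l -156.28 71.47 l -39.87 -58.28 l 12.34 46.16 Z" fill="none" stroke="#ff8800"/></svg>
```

(Gcodetools for Inkscape — laser output)
G21
G90
G0 X112.71 Y45.09
M3 S499
G1 X42.44 Y165.59 F1545
M5
G0 X145.45 Y87.84
M3 S499
G1 X56.07 Y130.81 F1545
G1 X254.39 Y19.50
G1 X155.57 Y84.55
G1 X126.01 Y32.92
G1 X145.45 Y87.84
M5
G0 X239.23 Y45.13
M3 S499
G1 X259.73 Y34.19 F1545
G1 X255.66 Y11.31
G1 X232.64 Y8.11
G1 X222.49 Y29.01
G1 X239.23 Y45.13
M5
G0 X210.12 Y64.70
M3 S499
G1 X72.72 Y162.32 F1545
G1 X262.09 Y86.65
G1 X105.81 Y15.18
G1 X65.94 Y73.46
G1 X78.28 Y27.30
G1 X210.12 Y64.70
M5

Since the viewBox matches the mm dimensions, user units are millimetres directly. The only transform is the Y-flip y_m = 171.22 − y_svg.

Shape 1 is a line segment drawn with `<line>`. Its stroke #ff8800 means score at S499, F1545. After flipping Y the toolpath is (112.71,45.09) → (42.44,165.59).

Shape 2 is a closed polygon drawn with `<polygon>`. Its stroke #ff8800 means score at S499, F1545. After flipping Y the toolpath is (145.45,87.84) → (56.07,130.81) → (254.39,19.50) → (155.57,84.55) → (126.01,32.92) → (145.45,87.84), returning to the start.

Shape 3 is a regular polygon drawn with `<path>`. Its stroke #ff8800 means score at S499, F1545. After flipping Y the toolpath is (239.23,45.13) → (259.73,34.19) → (255.66,11.31) → (232.64,8.11) → (222.49,29.01) → (239.23,45.13), returning to the start.

Shape 4 is a closed polygon drawn with `<path>`. Its stroke #ff8800 means score at S499, F1545. After flipping Y the toolpath is (210.12,64.70) → (72.72,162.32) → (262.09,86.65) → (105.81,15.18) → (65.94,73.46) → (78.28,27.30) → (210.12,64.70), returning to the start.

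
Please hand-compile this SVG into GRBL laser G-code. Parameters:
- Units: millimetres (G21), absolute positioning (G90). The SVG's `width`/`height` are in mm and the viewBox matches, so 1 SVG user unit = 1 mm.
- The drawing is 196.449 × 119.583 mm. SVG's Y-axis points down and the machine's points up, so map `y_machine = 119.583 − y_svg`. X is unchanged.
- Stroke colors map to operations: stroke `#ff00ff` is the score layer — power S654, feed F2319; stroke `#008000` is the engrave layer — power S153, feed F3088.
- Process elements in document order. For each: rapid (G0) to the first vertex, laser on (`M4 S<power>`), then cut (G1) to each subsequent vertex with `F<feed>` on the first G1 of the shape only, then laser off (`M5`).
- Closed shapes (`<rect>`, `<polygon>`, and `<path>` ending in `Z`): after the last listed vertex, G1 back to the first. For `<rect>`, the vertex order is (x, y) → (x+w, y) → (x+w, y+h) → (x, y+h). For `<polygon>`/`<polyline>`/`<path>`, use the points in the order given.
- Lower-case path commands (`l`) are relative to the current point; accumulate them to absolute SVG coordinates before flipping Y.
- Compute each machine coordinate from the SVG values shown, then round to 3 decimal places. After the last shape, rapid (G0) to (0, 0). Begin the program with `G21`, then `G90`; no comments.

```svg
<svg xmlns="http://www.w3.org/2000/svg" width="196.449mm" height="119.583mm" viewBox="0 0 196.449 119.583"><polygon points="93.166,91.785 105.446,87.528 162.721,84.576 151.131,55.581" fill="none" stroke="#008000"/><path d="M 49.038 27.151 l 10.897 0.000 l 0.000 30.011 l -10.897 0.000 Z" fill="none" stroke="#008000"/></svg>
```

1 u = 1 mm; y_m = 119.583 − y.

[1] `<polygon>` closed polygon, #008000→engrave S153 F3088: (93.166,27.798) → (105.446,32.055) → (162.721,35.007) → (151.131,64.002) → (93.166,27.798) (closed)

[2] `<path>` rectangle, #008000→engrave S153 F3088: (49.038,92.432) → (59.935,92.432) → (59.935,62.421) → (49.038,62.421) → (49.038,92.432) (closed)

G21
G90
G0 X93.166 Y27.798
M4 S153
G1 X105.446 Y32.055 F3088
G1 X162.721 Y35.007
G1 X151.131 Y64.002
G1 X93.166 Y27.798
M5
G0 X49.038 Y92.432
M4 S153
G1 X59.935 Y92.432 F3088
G1 X59.935 Y62.421
G1 X49.038 Y62.421
G1 X49.038 Y92.432
M5
G0 X0.000 Y0.000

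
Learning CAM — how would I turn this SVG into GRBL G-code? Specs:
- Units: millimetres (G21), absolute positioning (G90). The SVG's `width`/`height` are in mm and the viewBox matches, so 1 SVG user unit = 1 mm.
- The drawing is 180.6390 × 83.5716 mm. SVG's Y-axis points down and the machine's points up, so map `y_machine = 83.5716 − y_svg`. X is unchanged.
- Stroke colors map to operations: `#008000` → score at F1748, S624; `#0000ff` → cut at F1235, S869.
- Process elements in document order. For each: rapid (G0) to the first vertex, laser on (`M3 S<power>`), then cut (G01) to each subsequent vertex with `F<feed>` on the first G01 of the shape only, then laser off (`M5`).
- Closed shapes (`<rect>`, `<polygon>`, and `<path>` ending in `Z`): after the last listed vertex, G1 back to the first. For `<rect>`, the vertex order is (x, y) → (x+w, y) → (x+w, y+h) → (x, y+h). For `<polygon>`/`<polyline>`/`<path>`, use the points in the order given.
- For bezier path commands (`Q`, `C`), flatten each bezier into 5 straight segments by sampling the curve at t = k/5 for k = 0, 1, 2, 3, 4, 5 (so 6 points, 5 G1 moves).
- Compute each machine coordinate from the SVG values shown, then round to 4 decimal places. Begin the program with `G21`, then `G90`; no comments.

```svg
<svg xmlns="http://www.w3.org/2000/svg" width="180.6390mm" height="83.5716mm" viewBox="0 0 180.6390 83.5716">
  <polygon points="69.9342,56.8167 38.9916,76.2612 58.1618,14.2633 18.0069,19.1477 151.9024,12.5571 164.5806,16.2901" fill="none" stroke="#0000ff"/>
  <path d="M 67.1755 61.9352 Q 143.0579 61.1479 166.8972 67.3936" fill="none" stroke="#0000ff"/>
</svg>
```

G21
G90
G0 X69.9342 Y26.7549
M3 S869
G01 X38.9916 Y7.3104 F1235
G01 X58.1618 Y69.3083
G01 X18.0069 Y64.4239
G01 X151.9024 Y71.0145
G01 X164.5806 Y67.2815
G01 X69.9342 Y26.7549
M5
G0 X67.1755 Y21.6364
M3 S869
G01 X95.4467 Y21.6700 F1235
G01 X119.5545 Y21.1410
G01 X139.4989 Y20.0493
G01 X155.2798 Y18.3950
G01 X166.8972 Y16.1780
M5

viewBox `0 0 180.6390 83.5716` with mm width/height → 1 unit = 1 mm. Flip: y_m = 83.5716 − y_svg.

**Shape 1** — `<polygon>` closed polygon, stroke `#0000ff` → cut (S869, F1235). Machine vertices: (69.9342,26.7549) → (38.9916,7.3104) → (58.1618,69.3083) → (18.0069,64.4239) → (151.9024,71.0145) → (164.5806,67.2815) → (69.9342,26.7549). Closed: final G1 returns to the first vertex.

**Shape 2** — `<path>` quadratic bezier, stroke `#0000ff` → cut (S869, F1235). Control points (SVG): P0=(67.1755,61.9352), P1=(143.0579,61.1479), P2=(166.8972,67.3936); sampled at t=k/5. Machine vertices: (67.1755,21.6364) → (95.4467,21.6700) → (119.5545,21.1410) → (139.4989,20.0493) → (155.2798,18.3950) → (166.8972,16.1780). Open path.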